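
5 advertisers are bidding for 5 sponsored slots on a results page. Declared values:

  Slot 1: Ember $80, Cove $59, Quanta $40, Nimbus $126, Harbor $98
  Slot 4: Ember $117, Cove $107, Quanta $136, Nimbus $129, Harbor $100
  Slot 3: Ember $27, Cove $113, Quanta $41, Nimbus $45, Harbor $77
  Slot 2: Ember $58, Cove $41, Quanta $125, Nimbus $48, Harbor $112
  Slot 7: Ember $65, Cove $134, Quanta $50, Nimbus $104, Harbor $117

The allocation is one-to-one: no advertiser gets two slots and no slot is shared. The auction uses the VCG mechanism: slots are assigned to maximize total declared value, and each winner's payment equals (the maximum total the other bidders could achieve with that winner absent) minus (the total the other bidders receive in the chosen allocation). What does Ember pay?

Efficient allocation: Ember→Slot 4 ($117), Cove→Slot 3 ($113), Quanta→Slot 2 ($125), Nimbus→Slot 1 ($126), Harbor→Slot 7 ($117); total welfare W = $598.
Ember receives Slot 4 at value $117, so the others get W − 117 = $481.
Without Ember: best allocation of the remaining 4 bidders over all 5 slots is Cove→Slot 7 ($134), Quanta→Slot 4 ($136), Nimbus→Slot 1 ($126), Harbor→Slot 2 ($112), total $508.
VCG payment = (others' best without Ember) − (others' welfare with Ember) = 508 − 481 = $27.

Ember pays $27.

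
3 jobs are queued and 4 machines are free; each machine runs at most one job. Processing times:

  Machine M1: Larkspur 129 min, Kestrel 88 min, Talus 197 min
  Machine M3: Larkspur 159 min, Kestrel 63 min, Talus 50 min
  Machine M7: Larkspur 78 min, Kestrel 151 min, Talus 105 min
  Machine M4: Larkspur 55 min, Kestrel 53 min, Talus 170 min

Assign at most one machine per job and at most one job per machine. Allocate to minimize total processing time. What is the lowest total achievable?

Optimal: Larkspur→Machine M7 (78 min), Kestrel→Machine M4 (53 min), Talus→Machine M3 (50 min) — total 78+53+50 = 181 min.
Row-greedy (each job in turn takes its cheapest remaining machine) gives 223 min, worse by 42.
Swapping Larkspur↔Kestrel (Larkspur→Machine M4 55 min, Kestrel→Machine M7 151 min) adds 75.

Min total: 181 min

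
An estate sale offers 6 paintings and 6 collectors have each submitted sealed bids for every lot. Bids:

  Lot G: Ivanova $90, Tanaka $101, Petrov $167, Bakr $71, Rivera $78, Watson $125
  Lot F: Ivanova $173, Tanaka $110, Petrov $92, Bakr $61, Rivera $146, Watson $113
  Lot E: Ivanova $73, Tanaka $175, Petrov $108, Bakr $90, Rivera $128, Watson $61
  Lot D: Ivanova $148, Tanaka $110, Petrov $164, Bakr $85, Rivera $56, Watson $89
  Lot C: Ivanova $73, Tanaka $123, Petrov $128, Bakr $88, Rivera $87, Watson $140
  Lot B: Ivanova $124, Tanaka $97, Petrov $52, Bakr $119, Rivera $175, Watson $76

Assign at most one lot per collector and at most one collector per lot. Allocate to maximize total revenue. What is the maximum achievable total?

Max total: $915

Optimal: Ivanova→Lot F ($173), Tanaka→Lot E ($175), Petrov→Lot G ($167), Bakr→Lot D ($85), Rivera→Lot B ($175), Watson→Lot C ($140) — total 173+175+167+85+175+140 = $915.
Row-greedy (each collector in turn takes its best remaining lot) gives $810, worse by 105.
Every other assignment is strictly worse.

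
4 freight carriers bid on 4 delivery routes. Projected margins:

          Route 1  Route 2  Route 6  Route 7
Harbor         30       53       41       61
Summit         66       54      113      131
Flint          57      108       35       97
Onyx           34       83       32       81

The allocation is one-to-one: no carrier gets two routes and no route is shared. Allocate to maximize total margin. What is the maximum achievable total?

Max total: $332k

This is the linear assignment problem.
Optimal: Harbor→Route 1 ($30k), Summit→Route 6 ($113k), Flint→Route 2 ($108k), Onyx→Route 7 ($81k) — total 30+113+108+81 = $332k.
Max-entry greedy (repeatedly take the single best remaining cell) gives $314k, worse by 18.
Swapping Flint↔Onyx (Flint→Route 7 $97k, Onyx→Route 2 $83k) loses 9.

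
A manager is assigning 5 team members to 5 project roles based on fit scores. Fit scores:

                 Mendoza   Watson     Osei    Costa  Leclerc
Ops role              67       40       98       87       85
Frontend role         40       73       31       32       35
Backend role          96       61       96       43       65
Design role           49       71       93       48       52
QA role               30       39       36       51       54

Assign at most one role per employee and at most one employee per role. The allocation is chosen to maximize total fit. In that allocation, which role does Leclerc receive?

Leclerc receives QA role.

This is a one-to-one assignment (maximum-weight bipartite matching).
Optimal: Mendoza→Backend role (96 pts), Watson→Frontend role (73 pts), Osei→Design role (93 pts), Costa→Ops role (87 pts), Leclerc→QA role (54 pts) — total 96+73+93+87+54 = 403 pts.
Column-greedy (each role in turn goes to its best remaining employee) gives 370 pts, worse by 33.
Swapping Osei↔Watson (Osei→Frontend role 31 pts, Watson→Design role 71 pts) loses 64.
Checked against all permutations: 403 pts is optimal.
Leclerc's own top role is Ops role (85 pts), but forcing Leclerc→Ops role and reassigning the rest optimally gives only 398 pts — worse by 5.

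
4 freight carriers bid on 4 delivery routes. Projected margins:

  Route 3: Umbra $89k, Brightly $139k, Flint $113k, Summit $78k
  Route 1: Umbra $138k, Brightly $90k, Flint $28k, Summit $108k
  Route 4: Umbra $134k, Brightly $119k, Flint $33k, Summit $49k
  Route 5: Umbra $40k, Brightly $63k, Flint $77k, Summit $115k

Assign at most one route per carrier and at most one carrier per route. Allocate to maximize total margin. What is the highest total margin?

Treat this as an assignment problem: match each carrier to one route.
Optimal: Umbra→Route 1 ($138k), Brightly→Route 4 ($119k), Flint→Route 3 ($113k), Summit→Route 5 ($115k) — total 138+119+113+115 = $485k.
Column-greedy (each route in turn goes to its best remaining carrier) gives $403k, worse by 82.
Swapping Brightly↔Flint (Brightly→Route 3 $139k, Flint→Route 4 $33k) loses 60.
No other one-to-one assignment exceeds $485k.

Max total: $485k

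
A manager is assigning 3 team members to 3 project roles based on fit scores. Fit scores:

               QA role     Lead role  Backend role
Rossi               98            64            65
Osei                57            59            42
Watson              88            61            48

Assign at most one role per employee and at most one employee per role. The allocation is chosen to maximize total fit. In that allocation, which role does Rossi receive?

Optimal: Rossi→Backend role (65 pts), Osei→Lead role (59 pts), Watson→QA role (88 pts) — total 65+59+88 = 212 pts.
Row-greedy (each employee in turn takes its best remaining role) gives 205 pts, worse by 7.
Next-best assignment: Rossi→QA role, Osei→Lead role, Watson→Backend role = 205 pts.
Checked against all permutations: 212 pts is optimal.
Rossi's own top role is QA role (98 pts), but forcing Rossi→QA role and reassigning the rest optimally gives only 205 pts — worse by 7.

Rossi receives Backend role.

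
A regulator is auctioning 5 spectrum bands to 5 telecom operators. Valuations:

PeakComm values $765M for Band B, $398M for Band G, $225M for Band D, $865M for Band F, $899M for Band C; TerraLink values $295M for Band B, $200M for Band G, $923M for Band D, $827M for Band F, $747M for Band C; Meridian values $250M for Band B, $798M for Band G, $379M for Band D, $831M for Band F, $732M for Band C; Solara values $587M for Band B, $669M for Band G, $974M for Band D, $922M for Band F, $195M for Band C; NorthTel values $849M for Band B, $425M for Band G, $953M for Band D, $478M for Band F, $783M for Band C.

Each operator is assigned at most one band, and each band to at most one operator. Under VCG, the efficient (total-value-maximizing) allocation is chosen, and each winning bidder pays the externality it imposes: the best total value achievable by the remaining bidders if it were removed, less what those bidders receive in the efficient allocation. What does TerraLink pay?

Efficient allocation: PeakComm→Band C ($899M), TerraLink→Band D ($923M), Meridian→Band G ($798M), Solara→Band F ($922M), NorthTel→Band B ($849M); total welfare W = $4391M.
TerraLink receives Band D at value $923M, so the others get W − 923 = $3468M.
Without TerraLink: best allocation of the remaining 4 bidders over all 5 bands is PeakComm→Band C ($899M), Meridian→Band G ($798M), Solara→Band F ($922M), NorthTel→Band D ($953M), total $3572M.
VCG payment = (others' best without TerraLink) − (others' welfare with TerraLink) = 3572 − 3468 = $104M.

TerraLink pays $104M.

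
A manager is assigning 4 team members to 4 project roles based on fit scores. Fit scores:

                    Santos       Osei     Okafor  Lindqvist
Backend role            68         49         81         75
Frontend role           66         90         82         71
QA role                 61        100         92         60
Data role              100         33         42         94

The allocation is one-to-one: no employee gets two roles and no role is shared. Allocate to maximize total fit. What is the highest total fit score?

Optimal: Santos→Data role (100 pts), Osei→Frontend role (90 pts), Okafor→QA role (92 pts), Lindqvist→Backend role (75 pts) — total 100+90+92+75 = 357 pts.
Column-greedy (each role in turn goes to its best remaining employee) gives 326 pts, worse by 31.
No other one-to-one assignment exceeds 357 pts.

Maximum total: 357 pts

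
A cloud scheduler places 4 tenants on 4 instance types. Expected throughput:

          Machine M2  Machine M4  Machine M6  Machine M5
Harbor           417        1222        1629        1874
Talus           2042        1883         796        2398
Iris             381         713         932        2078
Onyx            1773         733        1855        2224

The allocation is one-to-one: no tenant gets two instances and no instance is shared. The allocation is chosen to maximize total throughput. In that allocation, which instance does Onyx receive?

This is the linear assignment problem.
Optimal: Harbor→Machine M6 (1629 ops/s), Talus→Machine M4 (1883 ops/s), Iris→Machine M5 (2078 ops/s), Onyx→Machine M2 (1773 ops/s) — total 1629+1883+2078+1773 = 7363 ops/s.
Max-entry greedy (repeatedly take the single best remaining cell) gives 5856 ops/s, worse by 1507.
No other one-to-one assignment exceeds 7363 ops/s.
Onyx's own top instance is Machine M5 (2224 ops/s), but forcing Onyx→Machine M5 and reassigning the rest optimally gives only 6608 ops/s — worse by 755.

Onyx receives Machine M2.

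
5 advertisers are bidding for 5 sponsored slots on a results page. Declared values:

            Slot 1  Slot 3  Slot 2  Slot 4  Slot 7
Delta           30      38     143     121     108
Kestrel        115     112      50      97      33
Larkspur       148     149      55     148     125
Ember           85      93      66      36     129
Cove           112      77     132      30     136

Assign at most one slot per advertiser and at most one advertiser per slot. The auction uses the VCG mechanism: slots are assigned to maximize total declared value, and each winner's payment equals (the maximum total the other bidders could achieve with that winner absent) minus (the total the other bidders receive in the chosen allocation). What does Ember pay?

Efficient allocation: Delta→Slot 4 ($121), Kestrel→Slot 1 ($115), Larkspur→Slot 3 ($149), Ember→Slot 7 ($129), Cove→Slot 2 ($132); total welfare W = $646.
Ember receives Slot 7 at value $129, so the others get W − 129 = $517.
Without Ember: best allocation of the remaining 4 bidders over all 5 slots is Delta→Slot 2 ($143), Kestrel→Slot 1 ($115), Larkspur→Slot 3 ($149), Cove→Slot 7 ($136), total $543.
VCG payment = (others' best without Ember) − (others' welfare with Ember) = 543 − 517 = $26.

Ember pays $26.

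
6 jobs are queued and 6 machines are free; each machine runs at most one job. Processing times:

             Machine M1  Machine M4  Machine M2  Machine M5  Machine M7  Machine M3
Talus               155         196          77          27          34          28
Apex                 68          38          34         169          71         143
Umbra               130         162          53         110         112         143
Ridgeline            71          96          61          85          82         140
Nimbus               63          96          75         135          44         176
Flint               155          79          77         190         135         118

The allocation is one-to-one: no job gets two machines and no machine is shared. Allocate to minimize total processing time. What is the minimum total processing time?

Optimal: Talus→Machine M5 (27 min), Apex→Machine M4 (38 min), Umbra→Machine M2 (53 min), Ridgeline→Machine M1 (71 min), Nimbus→Machine M7 (44 min), Flint→Machine M3 (118 min) — total 27+38+53+71+44+118 = 351 min.
Row-greedy (each job in turn takes its cheapest remaining machine) gives 458 min, worse by 107.
Next-best assignment: Talus→Machine M3, Apex→Machine M1, Umbra→Machine M2, Ridgeline→Machine M5, Nimbus→Machine M7, Flint→Machine M4 = 357 min.

Min total: 351 min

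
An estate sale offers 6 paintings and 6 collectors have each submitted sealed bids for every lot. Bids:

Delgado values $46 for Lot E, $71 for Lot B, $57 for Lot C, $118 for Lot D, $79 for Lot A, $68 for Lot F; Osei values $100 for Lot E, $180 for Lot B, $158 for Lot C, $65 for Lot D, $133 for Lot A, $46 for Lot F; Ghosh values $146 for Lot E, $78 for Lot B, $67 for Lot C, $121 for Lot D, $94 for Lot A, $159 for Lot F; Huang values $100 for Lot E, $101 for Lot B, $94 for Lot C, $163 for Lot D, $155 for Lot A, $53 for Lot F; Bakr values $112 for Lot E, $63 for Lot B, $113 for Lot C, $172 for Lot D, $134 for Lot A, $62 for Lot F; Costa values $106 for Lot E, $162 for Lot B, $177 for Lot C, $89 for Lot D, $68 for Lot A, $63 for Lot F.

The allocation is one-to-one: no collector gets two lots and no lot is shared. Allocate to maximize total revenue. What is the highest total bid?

This is the linear assignment problem.
Optimal: Delgado→Lot D ($118), Osei→Lot B ($180), Ghosh→Lot F ($159), Huang→Lot A ($155), Bakr→Lot E ($112), Costa→Lot C ($177) — total 118+180+159+155+112+177 = $901.
Max-entry greedy (repeatedly take the single best remaining cell) gives $889, worse by 12.
Swapping Osei↔Bakr (Osei→Lot E $100, Bakr→Lot B $63) loses 129.

Max total: $901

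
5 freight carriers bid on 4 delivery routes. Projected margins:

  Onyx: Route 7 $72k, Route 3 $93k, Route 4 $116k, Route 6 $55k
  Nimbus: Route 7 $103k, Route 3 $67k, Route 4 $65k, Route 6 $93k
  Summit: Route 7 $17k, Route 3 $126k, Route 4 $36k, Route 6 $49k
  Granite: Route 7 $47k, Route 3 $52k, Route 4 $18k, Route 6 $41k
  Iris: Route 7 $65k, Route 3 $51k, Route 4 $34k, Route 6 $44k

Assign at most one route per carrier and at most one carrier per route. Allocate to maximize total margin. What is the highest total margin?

Max total: $400k

Optimal: Iris→Route 7 ($65k), Summit→Route 3 ($126k), Onyx→Route 4 ($116k), Nimbus→Route 6 ($93k) — total 65+126+116+93 = $400k.
Column-greedy (each route in turn goes to its best remaining carrier) gives $389k, worse by 11.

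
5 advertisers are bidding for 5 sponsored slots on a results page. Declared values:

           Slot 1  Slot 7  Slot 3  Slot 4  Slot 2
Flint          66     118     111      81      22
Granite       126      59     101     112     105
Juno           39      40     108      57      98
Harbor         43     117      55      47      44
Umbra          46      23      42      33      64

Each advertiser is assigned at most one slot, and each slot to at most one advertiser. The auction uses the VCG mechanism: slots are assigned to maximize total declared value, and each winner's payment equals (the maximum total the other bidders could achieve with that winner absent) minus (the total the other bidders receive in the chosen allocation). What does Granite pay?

Granite pays $2.

Efficient allocation: Flint→Slot 4 ($81), Granite→Slot 1 ($126), Juno→Slot 3 ($108), Harbor→Slot 7 ($117), Umbra→Slot 2 ($64); total welfare W = $496.
Granite receives Slot 1 at value $126, so the others get W − 126 = $370.
Without Granite: best allocation of the remaining 4 bidders over all 5 slots is Flint→Slot 3 ($111), Juno→Slot 2 ($98), Harbor→Slot 7 ($117), Umbra→Slot 1 ($46), total $372.
VCG payment = (others' best without Granite) − (others' welfare with Granite) = 372 − 370 = $2.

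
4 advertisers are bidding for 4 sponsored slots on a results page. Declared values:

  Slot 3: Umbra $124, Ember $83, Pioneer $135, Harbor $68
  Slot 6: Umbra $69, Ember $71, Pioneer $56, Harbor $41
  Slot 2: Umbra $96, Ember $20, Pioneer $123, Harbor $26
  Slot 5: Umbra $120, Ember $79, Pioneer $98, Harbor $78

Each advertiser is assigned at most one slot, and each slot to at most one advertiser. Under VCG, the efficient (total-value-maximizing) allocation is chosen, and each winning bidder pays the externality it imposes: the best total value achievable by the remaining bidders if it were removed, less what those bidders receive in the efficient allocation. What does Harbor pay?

Efficient allocation: Umbra→Slot 3 ($124), Ember→Slot 6 ($71), Pioneer→Slot 2 ($123), Harbor→Slot 5 ($78); total welfare W = $396.
Harbor receives Slot 5 at value $78, so the others get W − 78 = $318.
Without Harbor: best allocation of the remaining 3 bidders over all 4 slots is Umbra→Slot 3 ($124), Ember→Slot 5 ($79), Pioneer→Slot 2 ($123), total $326.
VCG payment = (others' best without Harbor) − (others' welfare with Harbor) = 326 − 318 = $8.

Harbor pays $8.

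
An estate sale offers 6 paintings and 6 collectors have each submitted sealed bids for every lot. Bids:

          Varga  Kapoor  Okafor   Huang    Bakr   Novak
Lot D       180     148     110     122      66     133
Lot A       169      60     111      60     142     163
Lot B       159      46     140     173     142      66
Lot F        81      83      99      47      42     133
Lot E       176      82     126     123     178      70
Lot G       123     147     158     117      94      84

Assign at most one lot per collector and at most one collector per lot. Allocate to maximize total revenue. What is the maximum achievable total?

Optimal: Varga→Lot A ($169), Kapoor→Lot D ($148), Okafor→Lot G ($158), Huang→Lot B ($173), Bakr→Lot E ($178), Novak→Lot F ($133) — total 169+148+158+173+178+133 = $959.
Row-greedy (each collector in turn takes its best remaining lot) gives $865, worse by 94.

Max total: $959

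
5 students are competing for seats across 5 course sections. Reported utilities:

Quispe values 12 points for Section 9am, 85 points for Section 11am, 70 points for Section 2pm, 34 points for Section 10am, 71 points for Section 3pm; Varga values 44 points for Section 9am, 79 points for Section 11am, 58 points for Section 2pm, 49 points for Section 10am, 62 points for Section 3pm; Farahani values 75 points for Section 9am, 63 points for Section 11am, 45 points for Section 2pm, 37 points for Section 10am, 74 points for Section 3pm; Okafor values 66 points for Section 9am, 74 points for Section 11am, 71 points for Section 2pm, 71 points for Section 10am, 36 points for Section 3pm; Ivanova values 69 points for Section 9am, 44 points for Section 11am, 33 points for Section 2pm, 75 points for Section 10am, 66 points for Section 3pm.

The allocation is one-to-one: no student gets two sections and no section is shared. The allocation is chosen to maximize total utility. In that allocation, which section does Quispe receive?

Quispe receives Section 3pm.

This is the linear assignment problem.
Optimal: Quispe→Section 3pm (71 points), Varga→Section 11am (79 points), Farahani→Section 9am (75 points), Okafor→Section 2pm (71 points), Ivanova→Section 10am (75 points) — total 71+79+75+71+75 = 371 points.
Row-greedy (each student in turn takes its best remaining section) gives 368 points, worse by 3.
Every other assignment is strictly worse.
Quispe's own top section is Section 11am (85 points), but forcing Quispe→Section 11am and reassigning the rest optimally gives only 368 points — worse by 3.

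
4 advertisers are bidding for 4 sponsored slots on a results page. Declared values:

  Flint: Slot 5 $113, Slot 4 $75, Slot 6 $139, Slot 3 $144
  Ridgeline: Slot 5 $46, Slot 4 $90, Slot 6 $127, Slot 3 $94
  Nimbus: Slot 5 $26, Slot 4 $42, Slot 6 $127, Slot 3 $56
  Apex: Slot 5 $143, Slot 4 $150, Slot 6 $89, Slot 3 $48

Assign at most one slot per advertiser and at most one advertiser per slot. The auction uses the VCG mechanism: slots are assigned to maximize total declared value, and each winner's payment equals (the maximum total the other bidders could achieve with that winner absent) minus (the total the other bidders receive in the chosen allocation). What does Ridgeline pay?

Ridgeline pays $7.

Efficient allocation: Flint→Slot 3 ($144), Ridgeline→Slot 4 ($90), Nimbus→Slot 6 ($127), Apex→Slot 5 ($143); total welfare W = $504.
Ridgeline receives Slot 4 at value $90, so the others get W − 90 = $414.
Without Ridgeline: best allocation of the remaining 3 bidders over all 4 slots is Flint→Slot 3 ($144), Nimbus→Slot 6 ($127), Apex→Slot 4 ($150), total $421.
VCG payment = (others' best without Ridgeline) − (others' welfare with Ridgeline) = 421 − 414 = $7.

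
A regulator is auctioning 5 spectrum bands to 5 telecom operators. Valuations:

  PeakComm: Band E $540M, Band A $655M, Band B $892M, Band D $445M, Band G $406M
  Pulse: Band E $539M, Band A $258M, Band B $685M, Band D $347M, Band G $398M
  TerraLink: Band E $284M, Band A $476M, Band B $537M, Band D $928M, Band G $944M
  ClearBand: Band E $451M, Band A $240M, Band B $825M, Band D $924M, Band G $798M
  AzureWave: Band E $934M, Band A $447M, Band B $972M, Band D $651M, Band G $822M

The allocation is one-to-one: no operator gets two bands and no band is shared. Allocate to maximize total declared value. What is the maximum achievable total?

Maximum total: $4142M

Treat this as an assignment problem: match each operator to one band.
Optimal: PeakComm→Band A ($655M), Pulse→Band B ($685M), TerraLink→Band G ($944M), ClearBand→Band D ($924M), AzureWave→Band E ($934M) — total 655+685+944+924+934 = $4142M.
Next-best assignment: PeakComm→Band A, Pulse→Band E, TerraLink→Band G, ClearBand→Band D, AzureWave→Band B = $4034M.
Swapping PeakComm↔AzureWave (PeakComm→Band E $540M, AzureWave→Band A $447M) loses 602.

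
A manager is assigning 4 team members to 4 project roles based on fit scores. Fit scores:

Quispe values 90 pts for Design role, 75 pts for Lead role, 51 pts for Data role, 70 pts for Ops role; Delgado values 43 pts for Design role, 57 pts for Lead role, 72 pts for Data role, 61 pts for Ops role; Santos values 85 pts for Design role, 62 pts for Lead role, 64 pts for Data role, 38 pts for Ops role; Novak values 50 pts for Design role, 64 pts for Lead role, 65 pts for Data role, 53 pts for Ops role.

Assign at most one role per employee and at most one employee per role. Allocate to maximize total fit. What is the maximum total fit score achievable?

Max total: 291 pts

Optimal: Quispe→Ops role (70 pts), Delgado→Data role (72 pts), Santos→Design role (85 pts), Novak→Lead role (64 pts) — total 70+72+85+64 = 291 pts.
Row-greedy (each employee in turn takes its best remaining role) gives 277 pts, worse by 14.
Swapping Quispe↔Santos (Quispe→Design role 90 pts, Santos→Ops role 38 pts) loses 27.
Checked against all permutations: 291 pts is optimal.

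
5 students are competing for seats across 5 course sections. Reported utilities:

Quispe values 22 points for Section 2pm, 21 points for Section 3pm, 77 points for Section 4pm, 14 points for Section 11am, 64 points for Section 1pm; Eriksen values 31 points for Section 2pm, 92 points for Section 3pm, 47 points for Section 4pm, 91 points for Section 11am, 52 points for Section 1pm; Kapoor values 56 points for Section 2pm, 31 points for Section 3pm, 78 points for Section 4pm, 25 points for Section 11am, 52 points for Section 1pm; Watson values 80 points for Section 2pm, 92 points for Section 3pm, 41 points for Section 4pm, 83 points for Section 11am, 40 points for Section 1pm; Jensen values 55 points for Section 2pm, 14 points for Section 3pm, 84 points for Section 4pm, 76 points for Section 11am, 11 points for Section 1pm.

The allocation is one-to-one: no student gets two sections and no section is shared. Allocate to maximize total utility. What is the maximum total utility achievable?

Optimal: Quispe→Section 1pm (64 points), Eriksen→Section 3pm (92 points), Kapoor→Section 4pm (78 points), Watson→Section 2pm (80 points), Jensen→Section 11am (76 points) — total 64+92+78+80+76 = 390 points.
Column-greedy (each section in turn goes to its best remaining student) gives 345 points, worse by 45.
Next-best assignment: Quispe→Section 1pm, Eriksen→Section 11am, Kapoor→Section 2pm, Watson→Section 3pm, Jensen→Section 4pm = 387 points.
Checked against all permutations: 390 points is optimal.

Max total: 390 points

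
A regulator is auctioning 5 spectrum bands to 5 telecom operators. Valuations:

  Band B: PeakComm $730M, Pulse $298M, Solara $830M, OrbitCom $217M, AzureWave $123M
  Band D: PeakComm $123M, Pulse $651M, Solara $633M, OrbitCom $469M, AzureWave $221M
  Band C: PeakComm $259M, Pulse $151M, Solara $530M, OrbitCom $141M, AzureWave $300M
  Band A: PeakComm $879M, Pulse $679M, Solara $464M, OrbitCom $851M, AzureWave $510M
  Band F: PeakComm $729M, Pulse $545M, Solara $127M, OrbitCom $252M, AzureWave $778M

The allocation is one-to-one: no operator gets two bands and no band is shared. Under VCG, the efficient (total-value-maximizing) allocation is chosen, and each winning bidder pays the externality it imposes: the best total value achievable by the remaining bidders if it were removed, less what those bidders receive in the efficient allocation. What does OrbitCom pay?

OrbitCom pays $449M.

Efficient allocation: PeakComm→Band B ($730M), Pulse→Band D ($651M), Solara→Band C ($530M), OrbitCom→Band A ($851M), AzureWave→Band F ($778M); total welfare W = $3540M.
OrbitCom receives Band A at value $851M, so the others get W − 851 = $2689M.
Without OrbitCom: best allocation of the remaining 4 bidders over all 5 bands is PeakComm→Band A ($879M), Pulse→Band D ($651M), Solara→Band B ($830M), AzureWave→Band F ($778M), total $3138M.
VCG payment = (others' best without OrbitCom) − (others' welfare with OrbitCom) = 3138 − 2689 = $449M.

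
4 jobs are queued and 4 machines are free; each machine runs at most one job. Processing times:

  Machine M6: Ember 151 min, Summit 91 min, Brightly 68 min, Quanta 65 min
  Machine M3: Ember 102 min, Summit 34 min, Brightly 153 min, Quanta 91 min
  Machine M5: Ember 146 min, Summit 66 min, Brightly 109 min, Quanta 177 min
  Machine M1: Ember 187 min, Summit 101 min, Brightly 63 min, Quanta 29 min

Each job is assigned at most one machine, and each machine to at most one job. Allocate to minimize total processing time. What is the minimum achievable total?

Minimum total: 265 min

This is the linear assignment problem.
Optimal: Ember→Machine M3 (102 min), Summit→Machine M5 (66 min), Brightly→Machine M6 (68 min), Quanta→Machine M1 (29 min) — total 102+66+68+29 = 265 min.
Row-greedy (each job in turn takes its cheapest remaining machine) gives 296 min, worse by 31.
No other one-to-one assignment undercuts 265 min.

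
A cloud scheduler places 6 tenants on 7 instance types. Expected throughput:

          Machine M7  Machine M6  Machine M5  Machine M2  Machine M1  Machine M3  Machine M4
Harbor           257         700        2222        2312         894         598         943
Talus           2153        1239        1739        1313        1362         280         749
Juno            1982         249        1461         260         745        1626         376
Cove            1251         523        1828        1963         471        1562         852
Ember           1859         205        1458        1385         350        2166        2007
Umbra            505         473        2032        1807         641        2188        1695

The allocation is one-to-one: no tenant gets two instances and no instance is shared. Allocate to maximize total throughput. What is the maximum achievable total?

This is the linear assignment problem.
Optimal: Harbor→Machine M5 (2222 ops/s), Talus→Machine M1 (1362 ops/s), Juno→Machine M7 (1982 ops/s), Cove→Machine M2 (1963 ops/s), Ember→Machine M4 (2007 ops/s), Umbra→Machine M3 (2188 ops/s) — total 2222+1362+1982+1963+2007+2188 = 11724 ops/s.
Column-greedy (each instance in turn goes to its best remaining tenant) gives 9759 ops/s, worse by 1965.
Next-best assignment: Harbor→Machine M2, Talus→Machine M1, Juno→Machine M7, Cove→Machine M5, Ember→Machine M4, Umbra→Machine M3 = 11679 ops/s.

Max total: 11724 ops/s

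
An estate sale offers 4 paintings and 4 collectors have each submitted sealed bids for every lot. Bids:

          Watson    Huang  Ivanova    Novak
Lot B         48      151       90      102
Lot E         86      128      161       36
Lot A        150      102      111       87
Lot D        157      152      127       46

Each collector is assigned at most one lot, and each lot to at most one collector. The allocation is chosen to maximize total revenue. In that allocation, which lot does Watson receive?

Watson receives Lot A.

Optimal: Watson→Lot A ($150), Huang→Lot D ($152), Ivanova→Lot E ($161), Novak→Lot B ($102) — total 150+152+161+102 = $565.
Column-greedy (each lot in turn goes to its best remaining collector) gives $508, worse by 57.
Next-best assignment: Watson→Lot D, Huang→Lot B, Ivanova→Lot E, Novak→Lot A = $556.
Swapping Huang↔Novak (Huang→Lot B $151, Novak→Lot D $46) loses 57.
Every other assignment is strictly worse.
Watson's own top lot is Lot D ($157), but forcing Watson→Lot D and reassigning the rest optimally gives only $556 — worse by 9.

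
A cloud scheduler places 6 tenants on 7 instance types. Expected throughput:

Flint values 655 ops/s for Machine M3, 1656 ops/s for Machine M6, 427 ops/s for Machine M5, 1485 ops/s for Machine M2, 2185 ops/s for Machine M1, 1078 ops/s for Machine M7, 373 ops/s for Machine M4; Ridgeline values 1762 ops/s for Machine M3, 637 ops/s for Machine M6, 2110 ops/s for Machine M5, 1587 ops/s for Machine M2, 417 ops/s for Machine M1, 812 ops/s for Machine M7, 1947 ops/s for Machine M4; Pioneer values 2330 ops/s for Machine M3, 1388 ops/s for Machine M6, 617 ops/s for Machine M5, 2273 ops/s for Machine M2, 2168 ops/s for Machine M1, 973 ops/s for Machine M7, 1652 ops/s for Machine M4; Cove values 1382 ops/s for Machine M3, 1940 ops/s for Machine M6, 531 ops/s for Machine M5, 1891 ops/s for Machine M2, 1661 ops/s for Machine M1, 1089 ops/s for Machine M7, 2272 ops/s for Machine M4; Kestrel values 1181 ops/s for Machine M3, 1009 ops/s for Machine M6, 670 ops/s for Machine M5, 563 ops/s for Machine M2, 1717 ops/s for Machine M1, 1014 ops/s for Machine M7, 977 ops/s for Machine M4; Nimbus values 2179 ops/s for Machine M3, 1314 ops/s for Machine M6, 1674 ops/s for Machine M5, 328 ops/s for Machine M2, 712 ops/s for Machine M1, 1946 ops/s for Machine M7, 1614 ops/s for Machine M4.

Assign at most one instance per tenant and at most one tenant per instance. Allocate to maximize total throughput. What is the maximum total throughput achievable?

Optimal: Flint→Machine M6 (1656 ops/s), Ridgeline→Machine M5 (2110 ops/s), Pioneer→Machine M2 (2273 ops/s), Cove→Machine M4 (2272 ops/s), Kestrel→Machine M1 (1717 ops/s), Nimbus→Machine M3 (2179 ops/s) — total 1656+2110+2273+2272+1717+2179 = 12207 ops/s.
Column-greedy (each instance in turn goes to its best remaining tenant) gives 11528 ops/s, worse by 679.
Next-best assignment: Flint→Machine M1, Ridgeline→Machine M5, Pioneer→Machine M2, Cove→Machine M4, Kestrel→Machine M7, Nimbus→Machine M3 = 12033 ops/s.
Swapping Nimbus↔Cove (Nimbus→Machine M4 1614 ops/s, Cove→Machine M3 1382 ops/s) loses 1455.

Maximum total: 12207 ops/s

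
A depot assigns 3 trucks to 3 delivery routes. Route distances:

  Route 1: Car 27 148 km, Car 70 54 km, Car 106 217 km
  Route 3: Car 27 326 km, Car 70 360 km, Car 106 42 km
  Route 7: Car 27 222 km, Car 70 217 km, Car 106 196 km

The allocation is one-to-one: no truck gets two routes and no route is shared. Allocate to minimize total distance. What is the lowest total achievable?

Minimum total: 318 km

Optimal: Car 27→Route 7 (222 km), Car 70→Route 1 (54 km), Car 106→Route 3 (42 km) — total 222+54+42 = 318 km.
Row-greedy (each truck in turn takes its cheapest remaining route) gives 407 km, worse by 89.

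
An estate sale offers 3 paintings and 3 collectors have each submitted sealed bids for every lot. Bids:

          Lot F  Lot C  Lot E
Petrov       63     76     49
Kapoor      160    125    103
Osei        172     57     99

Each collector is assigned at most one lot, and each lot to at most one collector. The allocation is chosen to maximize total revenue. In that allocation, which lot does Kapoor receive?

Optimal: Petrov→Lot C ($76), Kapoor→Lot E ($103), Osei→Lot F ($172) — total 76+103+172 = $351.
Column-greedy (each lot in turn goes to its best remaining collector) gives $346, worse by 5.
Next-best assignment: Petrov→Lot E, Kapoor→Lot C, Osei→Lot F = $346.
Checked against all permutations: $351 is optimal.
Kapoor's own top lot is Lot F ($160), but forcing Kapoor→Lot F and reassigning the rest optimally gives only $335 — worse by 16.

Kapoor receives Lot E.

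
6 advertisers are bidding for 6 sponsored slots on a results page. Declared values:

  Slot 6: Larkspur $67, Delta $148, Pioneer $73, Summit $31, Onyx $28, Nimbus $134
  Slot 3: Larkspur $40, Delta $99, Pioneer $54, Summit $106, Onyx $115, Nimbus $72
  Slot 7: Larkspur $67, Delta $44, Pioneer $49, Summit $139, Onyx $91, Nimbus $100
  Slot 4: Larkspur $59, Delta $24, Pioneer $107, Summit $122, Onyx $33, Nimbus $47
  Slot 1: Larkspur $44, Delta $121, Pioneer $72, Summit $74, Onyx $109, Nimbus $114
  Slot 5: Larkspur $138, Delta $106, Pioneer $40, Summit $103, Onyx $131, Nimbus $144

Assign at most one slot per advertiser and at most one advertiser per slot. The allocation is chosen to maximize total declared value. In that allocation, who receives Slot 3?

This is a one-to-one assignment (maximum-weight bipartite matching).
Optimal: Larkspur→Slot 5 ($138), Delta→Slot 6 ($148), Pioneer→Slot 4 ($107), Summit→Slot 7 ($139), Onyx→Slot 3 ($115), Nimbus→Slot 1 ($114) — total 138+148+107+139+115+114 = $761.
Max-entry greedy (repeatedly take the single best remaining cell) gives $697, worse by 64.
Next-best assignment: Larkspur→Slot 5, Delta→Slot 1, Pioneer→Slot 4, Summit→Slot 7, Onyx→Slot 3, Nimbus→Slot 6 = $754.
Onyx's own top slot is Slot 5 ($131), but forcing Onyx→Slot 5 and reassigning the rest optimally gives only $679 — worse by 82.

Onyx receives Slot 3.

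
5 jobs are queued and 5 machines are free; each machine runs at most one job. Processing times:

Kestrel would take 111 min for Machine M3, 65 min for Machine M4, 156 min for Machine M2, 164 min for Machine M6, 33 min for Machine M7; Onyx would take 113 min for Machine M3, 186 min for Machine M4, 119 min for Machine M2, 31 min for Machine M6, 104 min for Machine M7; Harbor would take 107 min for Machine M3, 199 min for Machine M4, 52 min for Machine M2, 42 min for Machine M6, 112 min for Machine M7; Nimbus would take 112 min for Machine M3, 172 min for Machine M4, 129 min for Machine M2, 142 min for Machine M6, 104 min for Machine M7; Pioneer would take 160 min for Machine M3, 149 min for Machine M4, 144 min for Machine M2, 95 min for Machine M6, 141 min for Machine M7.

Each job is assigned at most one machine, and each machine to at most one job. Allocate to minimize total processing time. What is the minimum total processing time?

Optimal: Kestrel→Machine M7 (33 min), Onyx→Machine M6 (31 min), Harbor→Machine M2 (52 min), Nimbus→Machine M3 (112 min), Pioneer→Machine M4 (149 min) — total 33+31+52+112+149 = 377 min.
Column-greedy (each machine in turn goes to its cheapest remaining job) gives 490 min, worse by 113.
No other one-to-one assignment undercuts 377 min.

Minimum total: 377 min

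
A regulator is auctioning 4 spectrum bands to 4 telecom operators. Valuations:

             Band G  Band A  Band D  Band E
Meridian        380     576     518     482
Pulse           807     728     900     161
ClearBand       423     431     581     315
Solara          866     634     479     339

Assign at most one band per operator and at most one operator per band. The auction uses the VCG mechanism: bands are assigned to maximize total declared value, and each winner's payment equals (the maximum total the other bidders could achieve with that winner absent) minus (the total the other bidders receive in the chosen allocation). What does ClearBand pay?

ClearBand pays $94M.

Efficient allocation: Meridian→Band E ($482M), Pulse→Band D ($900M), ClearBand→Band A ($431M), Solara→Band G ($866M); total welfare W = $2679M.
ClearBand receives Band A at value $431M, so the others get W − 431 = $2248M.
Without ClearBand: best allocation of the remaining 3 bidders over all 4 bands is Meridian→Band A ($576M), Pulse→Band D ($900M), Solara→Band G ($866M), total $2342M.
VCG payment = (others' best without ClearBand) − (others' welfare with ClearBand) = 2342 − 2248 = $94M.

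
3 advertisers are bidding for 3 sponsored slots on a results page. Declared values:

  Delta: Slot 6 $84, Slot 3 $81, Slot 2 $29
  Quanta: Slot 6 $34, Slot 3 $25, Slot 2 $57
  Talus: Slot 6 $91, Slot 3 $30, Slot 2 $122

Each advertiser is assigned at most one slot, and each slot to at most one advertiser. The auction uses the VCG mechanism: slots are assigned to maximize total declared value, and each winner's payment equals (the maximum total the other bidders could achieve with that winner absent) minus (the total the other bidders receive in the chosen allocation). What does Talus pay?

Efficient allocation: Delta→Slot 3 ($81), Quanta→Slot 6 ($34), Talus→Slot 2 ($122); total welfare W = $237.
Talus receives Slot 2 at value $122, so the others get W − 122 = $115.
Without Talus: best allocation of the remaining 2 bidders over all 3 slots is Delta→Slot 6 ($84), Quanta→Slot 2 ($57), total $141.
VCG payment = (others' best without Talus) − (others' welfare with Talus) = 141 − 115 = $26.

Talus pays $26.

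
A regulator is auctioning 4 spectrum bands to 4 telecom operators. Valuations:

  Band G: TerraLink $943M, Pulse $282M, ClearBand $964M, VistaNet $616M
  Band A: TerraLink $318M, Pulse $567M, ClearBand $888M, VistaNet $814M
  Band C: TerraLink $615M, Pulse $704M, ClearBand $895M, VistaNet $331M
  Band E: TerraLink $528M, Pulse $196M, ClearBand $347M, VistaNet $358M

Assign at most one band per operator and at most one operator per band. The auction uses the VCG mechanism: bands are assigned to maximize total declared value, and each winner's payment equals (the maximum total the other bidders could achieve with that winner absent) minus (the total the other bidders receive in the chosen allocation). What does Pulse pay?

Efficient allocation: TerraLink→Band E ($528M), Pulse→Band C ($704M), ClearBand→Band G ($964M), VistaNet→Band A ($814M); total welfare W = $3010M.
Pulse receives Band C at value $704M, so the others get W − 704 = $2306M.
Without Pulse: best allocation of the remaining 3 bidders over all 4 bands is TerraLink→Band G ($943M), ClearBand→Band C ($895M), VistaNet→Band A ($814M), total $2652M.
VCG payment = (others' best without Pulse) − (others' welfare with Pulse) = 2652 − 2306 = $346M.

Pulse pays $346M.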